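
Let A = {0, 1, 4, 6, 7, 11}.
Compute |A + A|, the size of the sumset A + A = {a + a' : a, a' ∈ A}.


A + A = {a + a' : a, a' ∈ A}; |A| = 6.
General bounds: 2|A| - 1 ≤ |A + A| ≤ |A|(|A|+1)/2, i.e. 11 ≤ |A + A| ≤ 21.
Lower bound 2|A|-1 is attained iff A is an arithmetic progression.
Enumerate sums a + a' for a ≤ a' (symmetric, so this suffices):
a = 0: 0+0=0, 0+1=1, 0+4=4, 0+6=6, 0+7=7, 0+11=11
a = 1: 1+1=2, 1+4=5, 1+6=7, 1+7=8, 1+11=12
a = 4: 4+4=8, 4+6=10, 4+7=11, 4+11=15
a = 6: 6+6=12, 6+7=13, 6+11=17
a = 7: 7+7=14, 7+11=18
a = 11: 11+11=22
Distinct sums: {0, 1, 2, 4, 5, 6, 7, 8, 10, 11, 12, 13, 14, 15, 17, 18, 22}
|A + A| = 17

|A + A| = 17


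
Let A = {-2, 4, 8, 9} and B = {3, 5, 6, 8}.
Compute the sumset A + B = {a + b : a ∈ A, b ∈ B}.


A + B = {a + b : a ∈ A, b ∈ B}.
Enumerate all |A|·|B| = 4·4 = 16 pairs (a, b) and collect distinct sums.
a = -2: -2+3=1, -2+5=3, -2+6=4, -2+8=6
a = 4: 4+3=7, 4+5=9, 4+6=10, 4+8=12
a = 8: 8+3=11, 8+5=13, 8+6=14, 8+8=16
a = 9: 9+3=12, 9+5=14, 9+6=15, 9+8=17
Collecting distinct sums: A + B = {1, 3, 4, 6, 7, 9, 10, 11, 12, 13, 14, 15, 16, 17}
|A + B| = 14

A + B = {1, 3, 4, 6, 7, 9, 10, 11, 12, 13, 14, 15, 16, 17}


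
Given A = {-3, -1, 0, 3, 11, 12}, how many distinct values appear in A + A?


A + A = {a + a' : a, a' ∈ A}; |A| = 6.
General bounds: 2|A| - 1 ≤ |A + A| ≤ |A|(|A|+1)/2, i.e. 11 ≤ |A + A| ≤ 21.
Lower bound 2|A|-1 is attained iff A is an arithmetic progression.
Enumerate sums a + a' for a ≤ a' (symmetric, so this suffices):
a = -3: -3+-3=-6, -3+-1=-4, -3+0=-3, -3+3=0, -3+11=8, -3+12=9
a = -1: -1+-1=-2, -1+0=-1, -1+3=2, -1+11=10, -1+12=11
a = 0: 0+0=0, 0+3=3, 0+11=11, 0+12=12
a = 3: 3+3=6, 3+11=14, 3+12=15
a = 11: 11+11=22, 11+12=23
a = 12: 12+12=24
Distinct sums: {-6, -4, -3, -2, -1, 0, 2, 3, 6, 8, 9, 10, 11, 12, 14, 15, 22, 23, 24}
|A + A| = 19

|A + A| = 19


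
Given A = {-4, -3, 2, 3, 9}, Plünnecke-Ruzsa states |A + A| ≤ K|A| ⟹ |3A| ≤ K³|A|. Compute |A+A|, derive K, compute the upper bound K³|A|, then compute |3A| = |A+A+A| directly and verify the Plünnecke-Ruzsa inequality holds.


|A| = 5.
Step 1: Compute A + A by enumerating all 25 pairs.
A + A = {-8, -7, -6, -2, -1, 0, 4, 5, 6, 11, 12, 18}, so |A + A| = 12.
Step 2: Doubling constant K = |A + A|/|A| = 12/5 = 12/5 ≈ 2.4000.
Step 3: Plünnecke-Ruzsa gives |3A| ≤ K³·|A| = (2.4000)³ · 5 ≈ 69.1200.
Step 4: Compute 3A = A + A + A directly by enumerating all triples (a,b,c) ∈ A³; |3A| = 22.
Step 5: Check 22 ≤ 69.1200? Yes ✓.

K = 12/5, Plünnecke-Ruzsa bound K³|A| ≈ 69.1200, |3A| = 22, inequality holds.


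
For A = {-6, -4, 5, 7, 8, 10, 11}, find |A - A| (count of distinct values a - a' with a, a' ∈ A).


A - A = {a - a' : a, a' ∈ A}; |A| = 7.
Bounds: 2|A|-1 ≤ |A - A| ≤ |A|² - |A| + 1, i.e. 13 ≤ |A - A| ≤ 43.
Note: 0 ∈ A - A always (from a - a). The set is symmetric: if d ∈ A - A then -d ∈ A - A.
Enumerate nonzero differences d = a - a' with a > a' (then include -d):
Positive differences: {1, 2, 3, 4, 5, 6, 9, 11, 12, 13, 14, 15, 16, 17}
Full difference set: {0} ∪ (positive diffs) ∪ (negative diffs).
|A - A| = 1 + 2·14 = 29 (matches direct enumeration: 29).

|A - A| = 29


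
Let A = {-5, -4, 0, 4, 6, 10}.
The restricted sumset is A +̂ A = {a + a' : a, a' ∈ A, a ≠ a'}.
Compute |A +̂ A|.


Restricted sumset: A +̂ A = {a + a' : a ∈ A, a' ∈ A, a ≠ a'}.
Equivalently, take A + A and drop any sum 2a that is achievable ONLY as a + a for a ∈ A (i.e. sums representable only with equal summands).
Enumerate pairs (a, a') with a < a' (symmetric, so each unordered pair gives one sum; this covers all a ≠ a'):
  -5 + -4 = -9
  -5 + 0 = -5
  -5 + 4 = -1
  -5 + 6 = 1
  -5 + 10 = 5
  -4 + 0 = -4
  -4 + 4 = 0
  -4 + 6 = 2
  -4 + 10 = 6
  0 + 4 = 4
  0 + 6 = 6
  0 + 10 = 10
  4 + 6 = 10
  4 + 10 = 14
  6 + 10 = 16
Collected distinct sums: {-9, -5, -4, -1, 0, 1, 2, 4, 5, 6, 10, 14, 16}
|A +̂ A| = 13
(Reference bound: |A +̂ A| ≥ 2|A| - 3 for |A| ≥ 2, with |A| = 6 giving ≥ 9.)

|A +̂ A| = 13


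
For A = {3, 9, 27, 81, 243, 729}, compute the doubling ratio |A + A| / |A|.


|A| = 6.
Compute A + A by enumerating all 36 pairs.
A + A = {6, 12, 18, 30, 36, 54, 84, 90, 108, 162, 246, 252, 270, 324, 486, 732, 738, 756, 810, 972, 1458}, so |A + A| = 21.
K = |A + A| / |A| = 21/6 = 7/2 ≈ 3.5000.
Reference: AP of size 6 gives K = 11/6 ≈ 1.8333; a fully generic set of size 6 gives K ≈ 3.5000.

|A| = 6, |A + A| = 21, K = 21/6 = 7/2.


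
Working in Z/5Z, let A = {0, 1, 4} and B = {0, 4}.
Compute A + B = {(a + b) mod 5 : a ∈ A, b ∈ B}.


Work in Z/5Z: reduce every sum a + b modulo 5.
Enumerate all 6 pairs:
a = 0: 0+0=0, 0+4=4
a = 1: 1+0=1, 1+4=0
a = 4: 4+0=4, 4+4=3
Distinct residues collected: {0, 1, 3, 4}
|A + B| = 4 (out of 5 total residues).

A + B = {0, 1, 3, 4}


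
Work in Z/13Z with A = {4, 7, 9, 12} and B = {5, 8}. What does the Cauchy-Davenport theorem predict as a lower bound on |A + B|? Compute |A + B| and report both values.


Cauchy-Davenport: |A + B| ≥ min(p, |A| + |B| - 1) for A, B nonempty in Z/pZ.
|A| = 4, |B| = 2, p = 13.
CD lower bound = min(13, 4 + 2 - 1) = min(13, 5) = 5.
Compute A + B mod 13 directly:
a = 4: 4+5=9, 4+8=12
a = 7: 7+5=12, 7+8=2
a = 9: 9+5=1, 9+8=4
a = 12: 12+5=4, 12+8=7
A + B = {1, 2, 4, 7, 9, 12}, so |A + B| = 6.
Verify: 6 ≥ 5? Yes ✓.

CD lower bound = 5, actual |A + B| = 6.


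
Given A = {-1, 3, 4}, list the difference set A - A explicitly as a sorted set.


A - A = {a - a' : a, a' ∈ A}.
Compute a - a' for each ordered pair (a, a'):
a = -1: -1--1=0, -1-3=-4, -1-4=-5
a = 3: 3--1=4, 3-3=0, 3-4=-1
a = 4: 4--1=5, 4-3=1, 4-4=0
Collecting distinct values (and noting 0 appears from a-a):
A - A = {-5, -4, -1, 0, 1, 4, 5}
|A - A| = 7

A - A = {-5, -4, -1, 0, 1, 4, 5}


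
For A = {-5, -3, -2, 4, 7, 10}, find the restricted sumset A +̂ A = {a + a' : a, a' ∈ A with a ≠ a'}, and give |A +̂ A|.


Restricted sumset: A +̂ A = {a + a' : a ∈ A, a' ∈ A, a ≠ a'}.
Equivalently, take A + A and drop any sum 2a that is achievable ONLY as a + a for a ∈ A (i.e. sums representable only with equal summands).
Enumerate pairs (a, a') with a < a' (symmetric, so each unordered pair gives one sum; this covers all a ≠ a'):
  -5 + -3 = -8
  -5 + -2 = -7
  -5 + 4 = -1
  -5 + 7 = 2
  -5 + 10 = 5
  -3 + -2 = -5
  -3 + 4 = 1
  -3 + 7 = 4
  -3 + 10 = 7
  -2 + 4 = 2
  -2 + 7 = 5
  -2 + 10 = 8
  4 + 7 = 11
  4 + 10 = 14
  7 + 10 = 17
Collected distinct sums: {-8, -7, -5, -1, 1, 2, 4, 5, 7, 8, 11, 14, 17}
|A +̂ A| = 13
(Reference bound: |A +̂ A| ≥ 2|A| - 3 for |A| ≥ 2, with |A| = 6 giving ≥ 9.)

|A +̂ A| = 13


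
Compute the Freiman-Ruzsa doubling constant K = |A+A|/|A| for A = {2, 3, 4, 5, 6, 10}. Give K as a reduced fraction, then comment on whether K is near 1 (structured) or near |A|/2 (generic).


|A| = 6.
Compute A + A by enumerating all 36 pairs.
A + A = {4, 5, 6, 7, 8, 9, 10, 11, 12, 13, 14, 15, 16, 20}, so |A + A| = 14.
K = |A + A| / |A| = 14/6 = 7/3 ≈ 2.3333.
Reference: AP of size 6 gives K = 11/6 ≈ 1.8333; a fully generic set of size 6 gives K ≈ 3.5000.

|A| = 6, |A + A| = 14, K = 14/6 = 7/3.


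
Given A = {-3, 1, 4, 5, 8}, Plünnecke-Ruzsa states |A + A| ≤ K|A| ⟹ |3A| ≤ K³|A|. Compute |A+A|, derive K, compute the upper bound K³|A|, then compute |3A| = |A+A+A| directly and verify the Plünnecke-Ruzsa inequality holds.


|A| = 5.
Step 1: Compute A + A by enumerating all 25 pairs.
A + A = {-6, -2, 1, 2, 5, 6, 8, 9, 10, 12, 13, 16}, so |A + A| = 12.
Step 2: Doubling constant K = |A + A|/|A| = 12/5 = 12/5 ≈ 2.4000.
Step 3: Plünnecke-Ruzsa gives |3A| ≤ K³·|A| = (2.4000)³ · 5 ≈ 69.1200.
Step 4: Compute 3A = A + A + A directly by enumerating all triples (a,b,c) ∈ A³; |3A| = 22.
Step 5: Check 22 ≤ 69.1200? Yes ✓.

K = 12/5, Plünnecke-Ruzsa bound K³|A| ≈ 69.1200, |3A| = 22, inequality holds.


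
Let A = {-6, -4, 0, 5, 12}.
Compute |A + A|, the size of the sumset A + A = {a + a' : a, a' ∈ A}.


A + A = {a + a' : a, a' ∈ A}; |A| = 5.
General bounds: 2|A| - 1 ≤ |A + A| ≤ |A|(|A|+1)/2, i.e. 9 ≤ |A + A| ≤ 15.
Lower bound 2|A|-1 is attained iff A is an arithmetic progression.
Enumerate sums a + a' for a ≤ a' (symmetric, so this suffices):
a = -6: -6+-6=-12, -6+-4=-10, -6+0=-6, -6+5=-1, -6+12=6
a = -4: -4+-4=-8, -4+0=-4, -4+5=1, -4+12=8
a = 0: 0+0=0, 0+5=5, 0+12=12
a = 5: 5+5=10, 5+12=17
a = 12: 12+12=24
Distinct sums: {-12, -10, -8, -6, -4, -1, 0, 1, 5, 6, 8, 10, 12, 17, 24}
|A + A| = 15

|A + A| = 15


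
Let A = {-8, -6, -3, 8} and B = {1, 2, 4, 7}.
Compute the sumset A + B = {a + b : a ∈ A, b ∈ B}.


A + B = {a + b : a ∈ A, b ∈ B}.
Enumerate all |A|·|B| = 4·4 = 16 pairs (a, b) and collect distinct sums.
a = -8: -8+1=-7, -8+2=-6, -8+4=-4, -8+7=-1
a = -6: -6+1=-5, -6+2=-4, -6+4=-2, -6+7=1
a = -3: -3+1=-2, -3+2=-1, -3+4=1, -3+7=4
a = 8: 8+1=9, 8+2=10, 8+4=12, 8+7=15
Collecting distinct sums: A + B = {-7, -6, -5, -4, -2, -1, 1, 4, 9, 10, 12, 15}
|A + B| = 12

A + B = {-7, -6, -5, -4, -2, -1, 1, 4, 9, 10, 12, 15}


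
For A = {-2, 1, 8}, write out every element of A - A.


A - A = {a - a' : a, a' ∈ A}.
Compute a - a' for each ordered pair (a, a'):
a = -2: -2--2=0, -2-1=-3, -2-8=-10
a = 1: 1--2=3, 1-1=0, 1-8=-7
a = 8: 8--2=10, 8-1=7, 8-8=0
Collecting distinct values (and noting 0 appears from a-a):
A - A = {-10, -7, -3, 0, 3, 7, 10}
|A - A| = 7

A - A = {-10, -7, -3, 0, 3, 7, 10}


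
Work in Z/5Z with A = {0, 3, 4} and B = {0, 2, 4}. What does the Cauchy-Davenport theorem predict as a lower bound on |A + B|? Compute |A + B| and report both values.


Cauchy-Davenport: |A + B| ≥ min(p, |A| + |B| - 1) for A, B nonempty in Z/pZ.
|A| = 3, |B| = 3, p = 5.
CD lower bound = min(5, 3 + 3 - 1) = min(5, 5) = 5.
Compute A + B mod 5 directly:
a = 0: 0+0=0, 0+2=2, 0+4=4
a = 3: 3+0=3, 3+2=0, 3+4=2
a = 4: 4+0=4, 4+2=1, 4+4=3
A + B = {0, 1, 2, 3, 4}, so |A + B| = 5.
Verify: 5 ≥ 5? Yes ✓.

CD lower bound = 5, actual |A + B| = 5.


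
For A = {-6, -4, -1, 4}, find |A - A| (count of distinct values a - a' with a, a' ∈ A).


A - A = {a - a' : a, a' ∈ A}; |A| = 4.
Bounds: 2|A|-1 ≤ |A - A| ≤ |A|² - |A| + 1, i.e. 7 ≤ |A - A| ≤ 13.
Note: 0 ∈ A - A always (from a - a). The set is symmetric: if d ∈ A - A then -d ∈ A - A.
Enumerate nonzero differences d = a - a' with a > a' (then include -d):
Positive differences: {2, 3, 5, 8, 10}
Full difference set: {0} ∪ (positive diffs) ∪ (negative diffs).
|A - A| = 1 + 2·5 = 11 (matches direct enumeration: 11).

|A - A| = 11


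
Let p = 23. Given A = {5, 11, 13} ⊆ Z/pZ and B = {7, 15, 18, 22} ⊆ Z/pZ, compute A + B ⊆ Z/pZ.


Work in Z/23Z: reduce every sum a + b modulo 23.
Enumerate all 12 pairs:
a = 5: 5+7=12, 5+15=20, 5+18=0, 5+22=4
a = 11: 11+7=18, 11+15=3, 11+18=6, 11+22=10
a = 13: 13+7=20, 13+15=5, 13+18=8, 13+22=12
Distinct residues collected: {0, 3, 4, 5, 6, 8, 10, 12, 18, 20}
|A + B| = 10 (out of 23 total residues).

A + B = {0, 3, 4, 5, 6, 8, 10, 12, 18, 20}


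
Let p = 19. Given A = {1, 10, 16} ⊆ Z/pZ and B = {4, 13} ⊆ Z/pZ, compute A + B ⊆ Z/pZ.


Work in Z/19Z: reduce every sum a + b modulo 19.
Enumerate all 6 pairs:
a = 1: 1+4=5, 1+13=14
a = 10: 10+4=14, 10+13=4
a = 16: 16+4=1, 16+13=10
Distinct residues collected: {1, 4, 5, 10, 14}
|A + B| = 5 (out of 19 total residues).

A + B = {1, 4, 5, 10, 14}


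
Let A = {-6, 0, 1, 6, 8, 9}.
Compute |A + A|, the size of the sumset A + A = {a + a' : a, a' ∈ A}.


A + A = {a + a' : a, a' ∈ A}; |A| = 6.
General bounds: 2|A| - 1 ≤ |A + A| ≤ |A|(|A|+1)/2, i.e. 11 ≤ |A + A| ≤ 21.
Lower bound 2|A|-1 is attained iff A is an arithmetic progression.
Enumerate sums a + a' for a ≤ a' (symmetric, so this suffices):
a = -6: -6+-6=-12, -6+0=-6, -6+1=-5, -6+6=0, -6+8=2, -6+9=3
a = 0: 0+0=0, 0+1=1, 0+6=6, 0+8=8, 0+9=9
a = 1: 1+1=2, 1+6=7, 1+8=9, 1+9=10
a = 6: 6+6=12, 6+8=14, 6+9=15
a = 8: 8+8=16, 8+9=17
a = 9: 9+9=18
Distinct sums: {-12, -6, -5, 0, 1, 2, 3, 6, 7, 8, 9, 10, 12, 14, 15, 16, 17, 18}
|A + A| = 18

|A + A| = 18


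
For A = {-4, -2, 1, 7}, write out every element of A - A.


A - A = {a - a' : a, a' ∈ A}.
Compute a - a' for each ordered pair (a, a'):
a = -4: -4--4=0, -4--2=-2, -4-1=-5, -4-7=-11
a = -2: -2--4=2, -2--2=0, -2-1=-3, -2-7=-9
a = 1: 1--4=5, 1--2=3, 1-1=0, 1-7=-6
a = 7: 7--4=11, 7--2=9, 7-1=6, 7-7=0
Collecting distinct values (and noting 0 appears from a-a):
A - A = {-11, -9, -6, -5, -3, -2, 0, 2, 3, 5, 6, 9, 11}
|A - A| = 13

A - A = {-11, -9, -6, -5, -3, -2, 0, 2, 3, 5, 6, 9, 11}


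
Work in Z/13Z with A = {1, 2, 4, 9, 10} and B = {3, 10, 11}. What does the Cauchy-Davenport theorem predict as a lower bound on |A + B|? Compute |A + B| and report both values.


Cauchy-Davenport: |A + B| ≥ min(p, |A| + |B| - 1) for A, B nonempty in Z/pZ.
|A| = 5, |B| = 3, p = 13.
CD lower bound = min(13, 5 + 3 - 1) = min(13, 7) = 7.
Compute A + B mod 13 directly:
a = 1: 1+3=4, 1+10=11, 1+11=12
a = 2: 2+3=5, 2+10=12, 2+11=0
a = 4: 4+3=7, 4+10=1, 4+11=2
a = 9: 9+3=12, 9+10=6, 9+11=7
a = 10: 10+3=0, 10+10=7, 10+11=8
A + B = {0, 1, 2, 4, 5, 6, 7, 8, 11, 12}, so |A + B| = 10.
Verify: 10 ≥ 7? Yes ✓.

CD lower bound = 7, actual |A + B| = 10.


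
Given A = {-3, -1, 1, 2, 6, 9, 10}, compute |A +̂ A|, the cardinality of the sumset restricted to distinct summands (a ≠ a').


Restricted sumset: A +̂ A = {a + a' : a ∈ A, a' ∈ A, a ≠ a'}.
Equivalently, take A + A and drop any sum 2a that is achievable ONLY as a + a for a ∈ A (i.e. sums representable only with equal summands).
Enumerate pairs (a, a') with a < a' (symmetric, so each unordered pair gives one sum; this covers all a ≠ a'):
  -3 + -1 = -4
  -3 + 1 = -2
  -3 + 2 = -1
  -3 + 6 = 3
  -3 + 9 = 6
  -3 + 10 = 7
  -1 + 1 = 0
  -1 + 2 = 1
  -1 + 6 = 5
  -1 + 9 = 8
  -1 + 10 = 9
  1 + 2 = 3
  1 + 6 = 7
  1 + 9 = 10
  1 + 10 = 11
  2 + 6 = 8
  2 + 9 = 11
  2 + 10 = 12
  6 + 9 = 15
  6 + 10 = 16
  9 + 10 = 19
Collected distinct sums: {-4, -2, -1, 0, 1, 3, 5, 6, 7, 8, 9, 10, 11, 12, 15, 16, 19}
|A +̂ A| = 17
(Reference bound: |A +̂ A| ≥ 2|A| - 3 for |A| ≥ 2, with |A| = 7 giving ≥ 11.)

|A +̂ A| = 17


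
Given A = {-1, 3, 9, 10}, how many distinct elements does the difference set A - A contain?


A - A = {a - a' : a, a' ∈ A}; |A| = 4.
Bounds: 2|A|-1 ≤ |A - A| ≤ |A|² - |A| + 1, i.e. 7 ≤ |A - A| ≤ 13.
Note: 0 ∈ A - A always (from a - a). The set is symmetric: if d ∈ A - A then -d ∈ A - A.
Enumerate nonzero differences d = a - a' with a > a' (then include -d):
Positive differences: {1, 4, 6, 7, 10, 11}
Full difference set: {0} ∪ (positive diffs) ∪ (negative diffs).
|A - A| = 1 + 2·6 = 13 (matches direct enumeration: 13).

|A - A| = 13


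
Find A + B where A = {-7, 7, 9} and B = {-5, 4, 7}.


A + B = {a + b : a ∈ A, b ∈ B}.
Enumerate all |A|·|B| = 3·3 = 9 pairs (a, b) and collect distinct sums.
a = -7: -7+-5=-12, -7+4=-3, -7+7=0
a = 7: 7+-5=2, 7+4=11, 7+7=14
a = 9: 9+-5=4, 9+4=13, 9+7=16
Collecting distinct sums: A + B = {-12, -3, 0, 2, 4, 11, 13, 14, 16}
|A + B| = 9

A + B = {-12, -3, 0, 2, 4, 11, 13, 14, 16}


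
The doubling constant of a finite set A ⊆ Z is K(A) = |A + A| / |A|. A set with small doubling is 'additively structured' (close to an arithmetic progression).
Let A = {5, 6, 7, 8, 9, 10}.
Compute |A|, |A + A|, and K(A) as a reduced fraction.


|A| = 6.
Compute A + A by enumerating all 36 pairs.
A + A = {10, 11, 12, 13, 14, 15, 16, 17, 18, 19, 20}, so |A + A| = 11.
K = |A + A| / |A| = 11/6 (already in lowest terms) ≈ 1.8333.
Reference: AP of size 6 gives K = 11/6 ≈ 1.8333; a fully generic set of size 6 gives K ≈ 3.5000.

|A| = 6, |A + A| = 11, K = 11/6.


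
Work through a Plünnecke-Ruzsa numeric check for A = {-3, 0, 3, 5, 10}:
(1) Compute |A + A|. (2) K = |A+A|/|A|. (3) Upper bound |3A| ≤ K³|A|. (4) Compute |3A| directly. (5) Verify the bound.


|A| = 5.
Step 1: Compute A + A by enumerating all 25 pairs.
A + A = {-6, -3, 0, 2, 3, 5, 6, 7, 8, 10, 13, 15, 20}, so |A + A| = 13.
Step 2: Doubling constant K = |A + A|/|A| = 13/5 = 13/5 ≈ 2.6000.
Step 3: Plünnecke-Ruzsa gives |3A| ≤ K³·|A| = (2.6000)³ · 5 ≈ 87.8800.
Step 4: Compute 3A = A + A + A directly by enumerating all triples (a,b,c) ∈ A³; |3A| = 25.
Step 5: Check 25 ≤ 87.8800? Yes ✓.

K = 13/5, Plünnecke-Ruzsa bound K³|A| ≈ 87.8800, |3A| = 25, inequality holds.


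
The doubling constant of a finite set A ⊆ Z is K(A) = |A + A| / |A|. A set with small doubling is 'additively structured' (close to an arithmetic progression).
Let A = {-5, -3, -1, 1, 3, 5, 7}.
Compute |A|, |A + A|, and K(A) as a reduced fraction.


|A| = 7.
Compute A + A by enumerating all 49 pairs.
A + A = {-10, -8, -6, -4, -2, 0, 2, 4, 6, 8, 10, 12, 14}, so |A + A| = 13.
K = |A + A| / |A| = 13/7 (already in lowest terms) ≈ 1.8571.
Reference: AP of size 7 gives K = 13/7 ≈ 1.8571; a fully generic set of size 7 gives K ≈ 4.0000.

|A| = 7, |A + A| = 13, K = 13/7.


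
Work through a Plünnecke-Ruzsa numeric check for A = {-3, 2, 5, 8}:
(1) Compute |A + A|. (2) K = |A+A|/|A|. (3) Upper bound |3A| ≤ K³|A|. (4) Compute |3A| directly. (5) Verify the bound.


|A| = 4.
Step 1: Compute A + A by enumerating all 16 pairs.
A + A = {-6, -1, 2, 4, 5, 7, 10, 13, 16}, so |A + A| = 9.
Step 2: Doubling constant K = |A + A|/|A| = 9/4 = 9/4 ≈ 2.2500.
Step 3: Plünnecke-Ruzsa gives |3A| ≤ K³·|A| = (2.2500)³ · 4 ≈ 45.5625.
Step 4: Compute 3A = A + A + A directly by enumerating all triples (a,b,c) ∈ A³; |3A| = 16.
Step 5: Check 16 ≤ 45.5625? Yes ✓.

K = 9/4, Plünnecke-Ruzsa bound K³|A| ≈ 45.5625, |3A| = 16, inequality holds.


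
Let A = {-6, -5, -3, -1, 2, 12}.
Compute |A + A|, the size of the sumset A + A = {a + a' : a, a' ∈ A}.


A + A = {a + a' : a, a' ∈ A}; |A| = 6.
General bounds: 2|A| - 1 ≤ |A + A| ≤ |A|(|A|+1)/2, i.e. 11 ≤ |A + A| ≤ 21.
Lower bound 2|A|-1 is attained iff A is an arithmetic progression.
Enumerate sums a + a' for a ≤ a' (symmetric, so this suffices):
a = -6: -6+-6=-12, -6+-5=-11, -6+-3=-9, -6+-1=-7, -6+2=-4, -6+12=6
a = -5: -5+-5=-10, -5+-3=-8, -5+-1=-6, -5+2=-3, -5+12=7
a = -3: -3+-3=-6, -3+-1=-4, -3+2=-1, -3+12=9
a = -1: -1+-1=-2, -1+2=1, -1+12=11
a = 2: 2+2=4, 2+12=14
a = 12: 12+12=24
Distinct sums: {-12, -11, -10, -9, -8, -7, -6, -4, -3, -2, -1, 1, 4, 6, 7, 9, 11, 14, 24}
|A + A| = 19

|A + A| = 19


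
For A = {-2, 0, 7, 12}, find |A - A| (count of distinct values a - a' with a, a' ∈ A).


A - A = {a - a' : a, a' ∈ A}; |A| = 4.
Bounds: 2|A|-1 ≤ |A - A| ≤ |A|² - |A| + 1, i.e. 7 ≤ |A - A| ≤ 13.
Note: 0 ∈ A - A always (from a - a). The set is symmetric: if d ∈ A - A then -d ∈ A - A.
Enumerate nonzero differences d = a - a' with a > a' (then include -d):
Positive differences: {2, 5, 7, 9, 12, 14}
Full difference set: {0} ∪ (positive diffs) ∪ (negative diffs).
|A - A| = 1 + 2·6 = 13 (matches direct enumeration: 13).

|A - A| = 13


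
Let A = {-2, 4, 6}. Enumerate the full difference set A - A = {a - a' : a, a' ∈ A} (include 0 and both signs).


A - A = {a - a' : a, a' ∈ A}.
Compute a - a' for each ordered pair (a, a'):
a = -2: -2--2=0, -2-4=-6, -2-6=-8
a = 4: 4--2=6, 4-4=0, 4-6=-2
a = 6: 6--2=8, 6-4=2, 6-6=0
Collecting distinct values (and noting 0 appears from a-a):
A - A = {-8, -6, -2, 0, 2, 6, 8}
|A - A| = 7

A - A = {-8, -6, -2, 0, 2, 6, 8}


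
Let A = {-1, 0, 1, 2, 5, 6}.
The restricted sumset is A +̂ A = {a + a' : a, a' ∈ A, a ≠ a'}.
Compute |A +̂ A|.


Restricted sumset: A +̂ A = {a + a' : a ∈ A, a' ∈ A, a ≠ a'}.
Equivalently, take A + A and drop any sum 2a that is achievable ONLY as a + a for a ∈ A (i.e. sums representable only with equal summands).
Enumerate pairs (a, a') with a < a' (symmetric, so each unordered pair gives one sum; this covers all a ≠ a'):
  -1 + 0 = -1
  -1 + 1 = 0
  -1 + 2 = 1
  -1 + 5 = 4
  -1 + 6 = 5
  0 + 1 = 1
  0 + 2 = 2
  0 + 5 = 5
  0 + 6 = 6
  1 + 2 = 3
  1 + 5 = 6
  1 + 6 = 7
  2 + 5 = 7
  2 + 6 = 8
  5 + 6 = 11
Collected distinct sums: {-1, 0, 1, 2, 3, 4, 5, 6, 7, 8, 11}
|A +̂ A| = 11
(Reference bound: |A +̂ A| ≥ 2|A| - 3 for |A| ≥ 2, with |A| = 6 giving ≥ 9.)

|A +̂ A| = 11


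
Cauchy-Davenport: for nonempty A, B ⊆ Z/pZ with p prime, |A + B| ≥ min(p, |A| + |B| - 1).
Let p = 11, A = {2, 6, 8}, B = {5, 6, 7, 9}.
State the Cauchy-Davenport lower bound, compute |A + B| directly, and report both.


Cauchy-Davenport: |A + B| ≥ min(p, |A| + |B| - 1) for A, B nonempty in Z/pZ.
|A| = 3, |B| = 4, p = 11.
CD lower bound = min(11, 3 + 4 - 1) = min(11, 6) = 6.
Compute A + B mod 11 directly:
a = 2: 2+5=7, 2+6=8, 2+7=9, 2+9=0
a = 6: 6+5=0, 6+6=1, 6+7=2, 6+9=4
a = 8: 8+5=2, 8+6=3, 8+7=4, 8+9=6
A + B = {0, 1, 2, 3, 4, 6, 7, 8, 9}, so |A + B| = 9.
Verify: 9 ≥ 6? Yes ✓.

CD lower bound = 6, actual |A + B| = 9.


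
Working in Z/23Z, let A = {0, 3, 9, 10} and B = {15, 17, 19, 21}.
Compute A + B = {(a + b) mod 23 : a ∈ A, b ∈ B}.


Work in Z/23Z: reduce every sum a + b modulo 23.
Enumerate all 16 pairs:
a = 0: 0+15=15, 0+17=17, 0+19=19, 0+21=21
a = 3: 3+15=18, 3+17=20, 3+19=22, 3+21=1
a = 9: 9+15=1, 9+17=3, 9+19=5, 9+21=7
a = 10: 10+15=2, 10+17=4, 10+19=6, 10+21=8
Distinct residues collected: {1, 2, 3, 4, 5, 6, 7, 8, 15, 17, 18, 19, 20, 21, 22}
|A + B| = 15 (out of 23 total residues).

A + B = {1, 2, 3, 4, 5, 6, 7, 8, 15, 17, 18, 19, 20, 21, 22}


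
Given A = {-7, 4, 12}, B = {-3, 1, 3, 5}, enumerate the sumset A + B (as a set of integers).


A + B = {a + b : a ∈ A, b ∈ B}.
Enumerate all |A|·|B| = 3·4 = 12 pairs (a, b) and collect distinct sums.
a = -7: -7+-3=-10, -7+1=-6, -7+3=-4, -7+5=-2
a = 4: 4+-3=1, 4+1=5, 4+3=7, 4+5=9
a = 12: 12+-3=9, 12+1=13, 12+3=15, 12+5=17
Collecting distinct sums: A + B = {-10, -6, -4, -2, 1, 5, 7, 9, 13, 15, 17}
|A + B| = 11

A + B = {-10, -6, -4, -2, 1, 5, 7, 9, 13, 15, 17}


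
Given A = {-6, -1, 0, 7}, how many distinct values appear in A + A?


A + A = {a + a' : a, a' ∈ A}; |A| = 4.
General bounds: 2|A| - 1 ≤ |A + A| ≤ |A|(|A|+1)/2, i.e. 7 ≤ |A + A| ≤ 10.
Lower bound 2|A|-1 is attained iff A is an arithmetic progression.
Enumerate sums a + a' for a ≤ a' (symmetric, so this suffices):
a = -6: -6+-6=-12, -6+-1=-7, -6+0=-6, -6+7=1
a = -1: -1+-1=-2, -1+0=-1, -1+7=6
a = 0: 0+0=0, 0+7=7
a = 7: 7+7=14
Distinct sums: {-12, -7, -6, -2, -1, 0, 1, 6, 7, 14}
|A + A| = 10

|A + A| = 10


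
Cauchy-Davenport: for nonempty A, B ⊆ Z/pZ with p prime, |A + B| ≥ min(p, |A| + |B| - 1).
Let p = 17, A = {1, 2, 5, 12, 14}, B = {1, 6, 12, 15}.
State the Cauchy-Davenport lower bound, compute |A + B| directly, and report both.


Cauchy-Davenport: |A + B| ≥ min(p, |A| + |B| - 1) for A, B nonempty in Z/pZ.
|A| = 5, |B| = 4, p = 17.
CD lower bound = min(17, 5 + 4 - 1) = min(17, 8) = 8.
Compute A + B mod 17 directly:
a = 1: 1+1=2, 1+6=7, 1+12=13, 1+15=16
a = 2: 2+1=3, 2+6=8, 2+12=14, 2+15=0
a = 5: 5+1=6, 5+6=11, 5+12=0, 5+15=3
a = 12: 12+1=13, 12+6=1, 12+12=7, 12+15=10
a = 14: 14+1=15, 14+6=3, 14+12=9, 14+15=12
A + B = {0, 1, 2, 3, 6, 7, 8, 9, 10, 11, 12, 13, 14, 15, 16}, so |A + B| = 15.
Verify: 15 ≥ 8? Yes ✓.

CD lower bound = 8, actual |A + B| = 15.


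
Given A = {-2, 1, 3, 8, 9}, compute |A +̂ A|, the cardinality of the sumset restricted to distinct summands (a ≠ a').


Restricted sumset: A +̂ A = {a + a' : a ∈ A, a' ∈ A, a ≠ a'}.
Equivalently, take A + A and drop any sum 2a that is achievable ONLY as a + a for a ∈ A (i.e. sums representable only with equal summands).
Enumerate pairs (a, a') with a < a' (symmetric, so each unordered pair gives one sum; this covers all a ≠ a'):
  -2 + 1 = -1
  -2 + 3 = 1
  -2 + 8 = 6
  -2 + 9 = 7
  1 + 3 = 4
  1 + 8 = 9
  1 + 9 = 10
  3 + 8 = 11
  3 + 9 = 12
  8 + 9 = 17
Collected distinct sums: {-1, 1, 4, 6, 7, 9, 10, 11, 12, 17}
|A +̂ A| = 10
(Reference bound: |A +̂ A| ≥ 2|A| - 3 for |A| ≥ 2, with |A| = 5 giving ≥ 7.)

|A +̂ A| = 10


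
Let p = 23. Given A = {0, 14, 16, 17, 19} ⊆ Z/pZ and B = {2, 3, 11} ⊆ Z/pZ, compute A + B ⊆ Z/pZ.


Work in Z/23Z: reduce every sum a + b modulo 23.
Enumerate all 15 pairs:
a = 0: 0+2=2, 0+3=3, 0+11=11
a = 14: 14+2=16, 14+3=17, 14+11=2
a = 16: 16+2=18, 16+3=19, 16+11=4
a = 17: 17+2=19, 17+3=20, 17+11=5
a = 19: 19+2=21, 19+3=22, 19+11=7
Distinct residues collected: {2, 3, 4, 5, 7, 11, 16, 17, 18, 19, 20, 21, 22}
|A + B| = 13 (out of 23 total residues).

A + B = {2, 3, 4, 5, 7, 11, 16, 17, 18, 19, 20, 21, 22}


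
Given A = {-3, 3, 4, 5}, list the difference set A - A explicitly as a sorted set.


A - A = {a - a' : a, a' ∈ A}.
Compute a - a' for each ordered pair (a, a'):
a = -3: -3--3=0, -3-3=-6, -3-4=-7, -3-5=-8
a = 3: 3--3=6, 3-3=0, 3-4=-1, 3-5=-2
a = 4: 4--3=7, 4-3=1, 4-4=0, 4-5=-1
a = 5: 5--3=8, 5-3=2, 5-4=1, 5-5=0
Collecting distinct values (and noting 0 appears from a-a):
A - A = {-8, -7, -6, -2, -1, 0, 1, 2, 6, 7, 8}
|A - A| = 11

A - A = {-8, -7, -6, -2, -1, 0, 1, 2, 6, 7, 8}


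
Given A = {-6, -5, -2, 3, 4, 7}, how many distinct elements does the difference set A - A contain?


A - A = {a - a' : a, a' ∈ A}; |A| = 6.
Bounds: 2|A|-1 ≤ |A - A| ≤ |A|² - |A| + 1, i.e. 11 ≤ |A - A| ≤ 31.
Note: 0 ∈ A - A always (from a - a). The set is symmetric: if d ∈ A - A then -d ∈ A - A.
Enumerate nonzero differences d = a - a' with a > a' (then include -d):
Positive differences: {1, 3, 4, 5, 6, 8, 9, 10, 12, 13}
Full difference set: {0} ∪ (positive diffs) ∪ (negative diffs).
|A - A| = 1 + 2·10 = 21 (matches direct enumeration: 21).

|A - A| = 21


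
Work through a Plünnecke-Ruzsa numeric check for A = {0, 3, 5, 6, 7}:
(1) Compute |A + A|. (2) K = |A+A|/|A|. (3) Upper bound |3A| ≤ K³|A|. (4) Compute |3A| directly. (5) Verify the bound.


|A| = 5.
Step 1: Compute A + A by enumerating all 25 pairs.
A + A = {0, 3, 5, 6, 7, 8, 9, 10, 11, 12, 13, 14}, so |A + A| = 12.
Step 2: Doubling constant K = |A + A|/|A| = 12/5 = 12/5 ≈ 2.4000.
Step 3: Plünnecke-Ruzsa gives |3A| ≤ K³·|A| = (2.4000)³ · 5 ≈ 69.1200.
Step 4: Compute 3A = A + A + A directly by enumerating all triples (a,b,c) ∈ A³; |3A| = 19.
Step 5: Check 19 ≤ 69.1200? Yes ✓.

K = 12/5, Plünnecke-Ruzsa bound K³|A| ≈ 69.1200, |3A| = 19, inequality holds.


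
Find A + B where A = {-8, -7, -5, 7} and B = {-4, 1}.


A + B = {a + b : a ∈ A, b ∈ B}.
Enumerate all |A|·|B| = 4·2 = 8 pairs (a, b) and collect distinct sums.
a = -8: -8+-4=-12, -8+1=-7
a = -7: -7+-4=-11, -7+1=-6
a = -5: -5+-4=-9, -5+1=-4
a = 7: 7+-4=3, 7+1=8
Collecting distinct sums: A + B = {-12, -11, -9, -7, -6, -4, 3, 8}
|A + B| = 8

A + B = {-12, -11, -9, -7, -6, -4, 3, 8}


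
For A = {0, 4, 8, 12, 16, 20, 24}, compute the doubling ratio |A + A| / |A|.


|A| = 7.
Compute A + A by enumerating all 49 pairs.
A + A = {0, 4, 8, 12, 16, 20, 24, 28, 32, 36, 40, 44, 48}, so |A + A| = 13.
K = |A + A| / |A| = 13/7 (already in lowest terms) ≈ 1.8571.
Reference: AP of size 7 gives K = 13/7 ≈ 1.8571; a fully generic set of size 7 gives K ≈ 4.0000.

|A| = 7, |A + A| = 13, K = 13/7.


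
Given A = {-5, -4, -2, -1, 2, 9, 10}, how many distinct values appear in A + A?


A + A = {a + a' : a, a' ∈ A}; |A| = 7.
General bounds: 2|A| - 1 ≤ |A + A| ≤ |A|(|A|+1)/2, i.e. 13 ≤ |A + A| ≤ 28.
Lower bound 2|A|-1 is attained iff A is an arithmetic progression.
Enumerate sums a + a' for a ≤ a' (symmetric, so this suffices):
a = -5: -5+-5=-10, -5+-4=-9, -5+-2=-7, -5+-1=-6, -5+2=-3, -5+9=4, -5+10=5
a = -4: -4+-4=-8, -4+-2=-6, -4+-1=-5, -4+2=-2, -4+9=5, -4+10=6
a = -2: -2+-2=-4, -2+-1=-3, -2+2=0, -2+9=7, -2+10=8
a = -1: -1+-1=-2, -1+2=1, -1+9=8, -1+10=9
a = 2: 2+2=4, 2+9=11, 2+10=12
a = 9: 9+9=18, 9+10=19
a = 10: 10+10=20
Distinct sums: {-10, -9, -8, -7, -6, -5, -4, -3, -2, 0, 1, 4, 5, 6, 7, 8, 9, 11, 12, 18, 19, 20}
|A + A| = 22

|A + A| = 22


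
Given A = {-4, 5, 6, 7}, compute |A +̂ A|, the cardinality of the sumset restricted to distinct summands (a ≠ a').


Restricted sumset: A +̂ A = {a + a' : a ∈ A, a' ∈ A, a ≠ a'}.
Equivalently, take A + A and drop any sum 2a that is achievable ONLY as a + a for a ∈ A (i.e. sums representable only with equal summands).
Enumerate pairs (a, a') with a < a' (symmetric, so each unordered pair gives one sum; this covers all a ≠ a'):
  -4 + 5 = 1
  -4 + 6 = 2
  -4 + 7 = 3
  5 + 6 = 11
  5 + 7 = 12
  6 + 7 = 13
Collected distinct sums: {1, 2, 3, 11, 12, 13}
|A +̂ A| = 6
(Reference bound: |A +̂ A| ≥ 2|A| - 3 for |A| ≥ 2, with |A| = 4 giving ≥ 5.)

|A +̂ A| = 6


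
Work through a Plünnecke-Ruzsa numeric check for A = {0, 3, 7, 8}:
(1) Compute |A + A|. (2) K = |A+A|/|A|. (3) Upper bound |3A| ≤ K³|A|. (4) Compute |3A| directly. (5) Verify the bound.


|A| = 4.
Step 1: Compute A + A by enumerating all 16 pairs.
A + A = {0, 3, 6, 7, 8, 10, 11, 14, 15, 16}, so |A + A| = 10.
Step 2: Doubling constant K = |A + A|/|A| = 10/4 = 10/4 ≈ 2.5000.
Step 3: Plünnecke-Ruzsa gives |3A| ≤ K³·|A| = (2.5000)³ · 4 ≈ 62.5000.
Step 4: Compute 3A = A + A + A directly by enumerating all triples (a,b,c) ∈ A³; |3A| = 19.
Step 5: Check 19 ≤ 62.5000? Yes ✓.

K = 10/4, Plünnecke-Ruzsa bound K³|A| ≈ 62.5000, |3A| = 19, inequality holds.


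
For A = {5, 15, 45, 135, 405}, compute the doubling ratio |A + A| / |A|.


|A| = 5.
Compute A + A by enumerating all 25 pairs.
A + A = {10, 20, 30, 50, 60, 90, 140, 150, 180, 270, 410, 420, 450, 540, 810}, so |A + A| = 15.
K = |A + A| / |A| = 15/5 = 3/1 ≈ 3.0000.
Reference: AP of size 5 gives K = 9/5 ≈ 1.8000; a fully generic set of size 5 gives K ≈ 3.0000.

|A| = 5, |A + A| = 15, K = 15/5 = 3/1.


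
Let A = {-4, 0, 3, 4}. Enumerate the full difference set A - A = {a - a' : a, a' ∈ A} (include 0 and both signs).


A - A = {a - a' : a, a' ∈ A}.
Compute a - a' for each ordered pair (a, a'):
a = -4: -4--4=0, -4-0=-4, -4-3=-7, -4-4=-8
a = 0: 0--4=4, 0-0=0, 0-3=-3, 0-4=-4
a = 3: 3--4=7, 3-0=3, 3-3=0, 3-4=-1
a = 4: 4--4=8, 4-0=4, 4-3=1, 4-4=0
Collecting distinct values (and noting 0 appears from a-a):
A - A = {-8, -7, -4, -3, -1, 0, 1, 3, 4, 7, 8}
|A - A| = 11

A - A = {-8, -7, -4, -3, -1, 0, 1, 3, 4, 7, 8}


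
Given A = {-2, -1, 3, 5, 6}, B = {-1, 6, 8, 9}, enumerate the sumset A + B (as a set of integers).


A + B = {a + b : a ∈ A, b ∈ B}.
Enumerate all |A|·|B| = 5·4 = 20 pairs (a, b) and collect distinct sums.
a = -2: -2+-1=-3, -2+6=4, -2+8=6, -2+9=7
a = -1: -1+-1=-2, -1+6=5, -1+8=7, -1+9=8
a = 3: 3+-1=2, 3+6=9, 3+8=11, 3+9=12
a = 5: 5+-1=4, 5+6=11, 5+8=13, 5+9=14
a = 6: 6+-1=5, 6+6=12, 6+8=14, 6+9=15
Collecting distinct sums: A + B = {-3, -2, 2, 4, 5, 6, 7, 8, 9, 11, 12, 13, 14, 15}
|A + B| = 14

A + B = {-3, -2, 2, 4, 5, 6, 7, 8, 9, 11, 12, 13, 14, 15}


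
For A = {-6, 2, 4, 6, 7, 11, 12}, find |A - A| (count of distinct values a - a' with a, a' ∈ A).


A - A = {a - a' : a, a' ∈ A}; |A| = 7.
Bounds: 2|A|-1 ≤ |A - A| ≤ |A|² - |A| + 1, i.e. 13 ≤ |A - A| ≤ 43.
Note: 0 ∈ A - A always (from a - a). The set is symmetric: if d ∈ A - A then -d ∈ A - A.
Enumerate nonzero differences d = a - a' with a > a' (then include -d):
Positive differences: {1, 2, 3, 4, 5, 6, 7, 8, 9, 10, 12, 13, 17, 18}
Full difference set: {0} ∪ (positive diffs) ∪ (negative diffs).
|A - A| = 1 + 2·14 = 29 (matches direct enumeration: 29).

|A - A| = 29


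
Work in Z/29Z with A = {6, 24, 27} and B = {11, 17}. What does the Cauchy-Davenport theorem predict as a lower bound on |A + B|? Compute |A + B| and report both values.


Cauchy-Davenport: |A + B| ≥ min(p, |A| + |B| - 1) for A, B nonempty in Z/pZ.
|A| = 3, |B| = 2, p = 29.
CD lower bound = min(29, 3 + 2 - 1) = min(29, 4) = 4.
Compute A + B mod 29 directly:
a = 6: 6+11=17, 6+17=23
a = 24: 24+11=6, 24+17=12
a = 27: 27+11=9, 27+17=15
A + B = {6, 9, 12, 15, 17, 23}, so |A + B| = 6.
Verify: 6 ≥ 4? Yes ✓.

CD lower bound = 4, actual |A + B| = 6.


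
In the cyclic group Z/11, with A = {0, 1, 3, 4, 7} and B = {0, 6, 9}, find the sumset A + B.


Work in Z/11Z: reduce every sum a + b modulo 11.
Enumerate all 15 pairs:
a = 0: 0+0=0, 0+6=6, 0+9=9
a = 1: 1+0=1, 1+6=7, 1+9=10
a = 3: 3+0=3, 3+6=9, 3+9=1
a = 4: 4+0=4, 4+6=10, 4+9=2
a = 7: 7+0=7, 7+6=2, 7+9=5
Distinct residues collected: {0, 1, 2, 3, 4, 5, 6, 7, 9, 10}
|A + B| = 10 (out of 11 total residues).

A + B = {0, 1, 2, 3, 4, 5, 6, 7, 9, 10}


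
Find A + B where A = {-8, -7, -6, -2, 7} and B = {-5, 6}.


A + B = {a + b : a ∈ A, b ∈ B}.
Enumerate all |A|·|B| = 5·2 = 10 pairs (a, b) and collect distinct sums.
a = -8: -8+-5=-13, -8+6=-2
a = -7: -7+-5=-12, -7+6=-1
a = -6: -6+-5=-11, -6+6=0
a = -2: -2+-5=-7, -2+6=4
a = 7: 7+-5=2, 7+6=13
Collecting distinct sums: A + B = {-13, -12, -11, -7, -2, -1, 0, 2, 4, 13}
|A + B| = 10

A + B = {-13, -12, -11, -7, -2, -1, 0, 2, 4, 13}


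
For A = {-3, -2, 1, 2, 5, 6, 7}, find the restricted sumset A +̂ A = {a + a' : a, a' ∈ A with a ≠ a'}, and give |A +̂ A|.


Restricted sumset: A +̂ A = {a + a' : a ∈ A, a' ∈ A, a ≠ a'}.
Equivalently, take A + A and drop any sum 2a that is achievable ONLY as a + a for a ∈ A (i.e. sums representable only with equal summands).
Enumerate pairs (a, a') with a < a' (symmetric, so each unordered pair gives one sum; this covers all a ≠ a'):
  -3 + -2 = -5
  -3 + 1 = -2
  -3 + 2 = -1
  -3 + 5 = 2
  -3 + 6 = 3
  -3 + 7 = 4
  -2 + 1 = -1
  -2 + 2 = 0
  -2 + 5 = 3
  -2 + 6 = 4
  -2 + 7 = 5
  1 + 2 = 3
  1 + 5 = 6
  1 + 6 = 7
  1 + 7 = 8
  2 + 5 = 7
  2 + 6 = 8
  2 + 7 = 9
  5 + 6 = 11
  5 + 7 = 12
  6 + 7 = 13
Collected distinct sums: {-5, -2, -1, 0, 2, 3, 4, 5, 6, 7, 8, 9, 11, 12, 13}
|A +̂ A| = 15
(Reference bound: |A +̂ A| ≥ 2|A| - 3 for |A| ≥ 2, with |A| = 7 giving ≥ 11.)

|A +̂ A| = 15


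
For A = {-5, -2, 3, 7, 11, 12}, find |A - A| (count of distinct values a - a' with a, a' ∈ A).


A - A = {a - a' : a, a' ∈ A}; |A| = 6.
Bounds: 2|A|-1 ≤ |A - A| ≤ |A|² - |A| + 1, i.e. 11 ≤ |A - A| ≤ 31.
Note: 0 ∈ A - A always (from a - a). The set is symmetric: if d ∈ A - A then -d ∈ A - A.
Enumerate nonzero differences d = a - a' with a > a' (then include -d):
Positive differences: {1, 3, 4, 5, 8, 9, 12, 13, 14, 16, 17}
Full difference set: {0} ∪ (positive diffs) ∪ (negative diffs).
|A - A| = 1 + 2·11 = 23 (matches direct enumeration: 23).

|A - A| = 23


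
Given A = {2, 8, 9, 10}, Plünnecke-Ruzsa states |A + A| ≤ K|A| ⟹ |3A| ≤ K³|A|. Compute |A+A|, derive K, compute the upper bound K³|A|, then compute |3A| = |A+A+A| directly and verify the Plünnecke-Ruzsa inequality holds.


|A| = 4.
Step 1: Compute A + A by enumerating all 16 pairs.
A + A = {4, 10, 11, 12, 16, 17, 18, 19, 20}, so |A + A| = 9.
Step 2: Doubling constant K = |A + A|/|A| = 9/4 = 9/4 ≈ 2.2500.
Step 3: Plünnecke-Ruzsa gives |3A| ≤ K³·|A| = (2.2500)³ · 4 ≈ 45.5625.
Step 4: Compute 3A = A + A + A directly by enumerating all triples (a,b,c) ∈ A³; |3A| = 16.
Step 5: Check 16 ≤ 45.5625? Yes ✓.

K = 9/4, Plünnecke-Ruzsa bound K³|A| ≈ 45.5625, |3A| = 16, inequality holds.


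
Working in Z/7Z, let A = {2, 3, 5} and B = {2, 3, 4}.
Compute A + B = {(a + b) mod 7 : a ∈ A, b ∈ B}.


Work in Z/7Z: reduce every sum a + b modulo 7.
Enumerate all 9 pairs:
a = 2: 2+2=4, 2+3=5, 2+4=6
a = 3: 3+2=5, 3+3=6, 3+4=0
a = 5: 5+2=0, 5+3=1, 5+4=2
Distinct residues collected: {0, 1, 2, 4, 5, 6}
|A + B| = 6 (out of 7 total residues).

A + B = {0, 1, 2, 4, 5, 6}


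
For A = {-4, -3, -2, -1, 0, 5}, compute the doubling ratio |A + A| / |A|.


|A| = 6.
Compute A + A by enumerating all 36 pairs.
A + A = {-8, -7, -6, -5, -4, -3, -2, -1, 0, 1, 2, 3, 4, 5, 10}, so |A + A| = 15.
K = |A + A| / |A| = 15/6 = 5/2 ≈ 2.5000.
Reference: AP of size 6 gives K = 11/6 ≈ 1.8333; a fully generic set of size 6 gives K ≈ 3.5000.

|A| = 6, |A + A| = 15, K = 15/6 = 5/2.


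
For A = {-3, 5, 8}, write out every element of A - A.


A - A = {a - a' : a, a' ∈ A}.
Compute a - a' for each ordered pair (a, a'):
a = -3: -3--3=0, -3-5=-8, -3-8=-11
a = 5: 5--3=8, 5-5=0, 5-8=-3
a = 8: 8--3=11, 8-5=3, 8-8=0
Collecting distinct values (and noting 0 appears from a-a):
A - A = {-11, -8, -3, 0, 3, 8, 11}
|A - A| = 7

A - A = {-11, -8, -3, 0, 3, 8, 11}


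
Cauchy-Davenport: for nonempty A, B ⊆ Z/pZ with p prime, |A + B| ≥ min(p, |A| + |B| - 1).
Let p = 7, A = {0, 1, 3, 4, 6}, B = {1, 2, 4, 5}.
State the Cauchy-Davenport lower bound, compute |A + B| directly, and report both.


Cauchy-Davenport: |A + B| ≥ min(p, |A| + |B| - 1) for A, B nonempty in Z/pZ.
|A| = 5, |B| = 4, p = 7.
CD lower bound = min(7, 5 + 4 - 1) = min(7, 8) = 7.
Compute A + B mod 7 directly:
a = 0: 0+1=1, 0+2=2, 0+4=4, 0+5=5
a = 1: 1+1=2, 1+2=3, 1+4=5, 1+5=6
a = 3: 3+1=4, 3+2=5, 3+4=0, 3+5=1
a = 4: 4+1=5, 4+2=6, 4+4=1, 4+5=2
a = 6: 6+1=0, 6+2=1, 6+4=3, 6+5=4
A + B = {0, 1, 2, 3, 4, 5, 6}, so |A + B| = 7.
Verify: 7 ≥ 7? Yes ✓.

CD lower bound = 7, actual |A + B| = 7.


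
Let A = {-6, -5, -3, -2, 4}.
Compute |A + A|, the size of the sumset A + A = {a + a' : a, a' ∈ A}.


A + A = {a + a' : a, a' ∈ A}; |A| = 5.
General bounds: 2|A| - 1 ≤ |A + A| ≤ |A|(|A|+1)/2, i.e. 9 ≤ |A + A| ≤ 15.
Lower bound 2|A|-1 is attained iff A is an arithmetic progression.
Enumerate sums a + a' for a ≤ a' (symmetric, so this suffices):
a = -6: -6+-6=-12, -6+-5=-11, -6+-3=-9, -6+-2=-8, -6+4=-2
a = -5: -5+-5=-10, -5+-3=-8, -5+-2=-7, -5+4=-1
a = -3: -3+-3=-6, -3+-2=-5, -3+4=1
a = -2: -2+-2=-4, -2+4=2
a = 4: 4+4=8
Distinct sums: {-12, -11, -10, -9, -8, -7, -6, -5, -4, -2, -1, 1, 2, 8}
|A + A| = 14

|A + A| = 14


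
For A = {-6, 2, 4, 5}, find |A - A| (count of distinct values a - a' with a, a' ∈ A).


A - A = {a - a' : a, a' ∈ A}; |A| = 4.
Bounds: 2|A|-1 ≤ |A - A| ≤ |A|² - |A| + 1, i.e. 7 ≤ |A - A| ≤ 13.
Note: 0 ∈ A - A always (from a - a). The set is symmetric: if d ∈ A - A then -d ∈ A - A.
Enumerate nonzero differences d = a - a' with a > a' (then include -d):
Positive differences: {1, 2, 3, 8, 10, 11}
Full difference set: {0} ∪ (positive diffs) ∪ (negative diffs).
|A - A| = 1 + 2·6 = 13 (matches direct enumeration: 13).

|A - A| = 13


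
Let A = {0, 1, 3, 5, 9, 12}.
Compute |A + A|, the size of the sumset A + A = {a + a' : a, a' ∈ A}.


A + A = {a + a' : a, a' ∈ A}; |A| = 6.
General bounds: 2|A| - 1 ≤ |A + A| ≤ |A|(|A|+1)/2, i.e. 11 ≤ |A + A| ≤ 21.
Lower bound 2|A|-1 is attained iff A is an arithmetic progression.
Enumerate sums a + a' for a ≤ a' (symmetric, so this suffices):
a = 0: 0+0=0, 0+1=1, 0+3=3, 0+5=5, 0+9=9, 0+12=12
a = 1: 1+1=2, 1+3=4, 1+5=6, 1+9=10, 1+12=13
a = 3: 3+3=6, 3+5=8, 3+9=12, 3+12=15
a = 5: 5+5=10, 5+9=14, 5+12=17
a = 9: 9+9=18, 9+12=21
a = 12: 12+12=24
Distinct sums: {0, 1, 2, 3, 4, 5, 6, 8, 9, 10, 12, 13, 14, 15, 17, 18, 21, 24}
|A + A| = 18

|A + A| = 18


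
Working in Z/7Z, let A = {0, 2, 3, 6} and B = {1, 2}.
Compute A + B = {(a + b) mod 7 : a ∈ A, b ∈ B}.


Work in Z/7Z: reduce every sum a + b modulo 7.
Enumerate all 8 pairs:
a = 0: 0+1=1, 0+2=2
a = 2: 2+1=3, 2+2=4
a = 3: 3+1=4, 3+2=5
a = 6: 6+1=0, 6+2=1
Distinct residues collected: {0, 1, 2, 3, 4, 5}
|A + B| = 6 (out of 7 total residues).

A + B = {0, 1, 2, 3, 4, 5}


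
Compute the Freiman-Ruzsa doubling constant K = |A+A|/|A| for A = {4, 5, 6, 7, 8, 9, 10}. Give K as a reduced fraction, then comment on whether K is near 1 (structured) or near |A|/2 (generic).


|A| = 7.
Compute A + A by enumerating all 49 pairs.
A + A = {8, 9, 10, 11, 12, 13, 14, 15, 16, 17, 18, 19, 20}, so |A + A| = 13.
K = |A + A| / |A| = 13/7 (already in lowest terms) ≈ 1.8571.
Reference: AP of size 7 gives K = 13/7 ≈ 1.8571; a fully generic set of size 7 gives K ≈ 4.0000.

|A| = 7, |A + A| = 13, K = 13/7.


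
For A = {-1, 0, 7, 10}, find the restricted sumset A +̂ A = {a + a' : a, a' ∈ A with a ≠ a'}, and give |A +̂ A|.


Restricted sumset: A +̂ A = {a + a' : a ∈ A, a' ∈ A, a ≠ a'}.
Equivalently, take A + A and drop any sum 2a that is achievable ONLY as a + a for a ∈ A (i.e. sums representable only with equal summands).
Enumerate pairs (a, a') with a < a' (symmetric, so each unordered pair gives one sum; this covers all a ≠ a'):
  -1 + 0 = -1
  -1 + 7 = 6
  -1 + 10 = 9
  0 + 7 = 7
  0 + 10 = 10
  7 + 10 = 17
Collected distinct sums: {-1, 6, 7, 9, 10, 17}
|A +̂ A| = 6
(Reference bound: |A +̂ A| ≥ 2|A| - 3 for |A| ≥ 2, with |A| = 4 giving ≥ 5.)

|A +̂ A| = 6
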